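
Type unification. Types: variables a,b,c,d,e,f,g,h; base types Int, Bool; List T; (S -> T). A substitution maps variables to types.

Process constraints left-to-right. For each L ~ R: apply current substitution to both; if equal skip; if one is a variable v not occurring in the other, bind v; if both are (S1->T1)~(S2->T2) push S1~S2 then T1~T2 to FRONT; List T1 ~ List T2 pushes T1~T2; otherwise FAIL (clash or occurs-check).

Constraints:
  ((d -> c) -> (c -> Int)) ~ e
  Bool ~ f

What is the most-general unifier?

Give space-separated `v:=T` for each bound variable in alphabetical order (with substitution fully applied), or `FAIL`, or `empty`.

Answer: e:=((d -> c) -> (c -> Int)) f:=Bool

Derivation:
step 1: unify ((d -> c) -> (c -> Int)) ~ e  [subst: {-} | 1 pending]
  bind e := ((d -> c) -> (c -> Int))
step 2: unify Bool ~ f  [subst: {e:=((d -> c) -> (c -> Int))} | 0 pending]
  bind f := Bool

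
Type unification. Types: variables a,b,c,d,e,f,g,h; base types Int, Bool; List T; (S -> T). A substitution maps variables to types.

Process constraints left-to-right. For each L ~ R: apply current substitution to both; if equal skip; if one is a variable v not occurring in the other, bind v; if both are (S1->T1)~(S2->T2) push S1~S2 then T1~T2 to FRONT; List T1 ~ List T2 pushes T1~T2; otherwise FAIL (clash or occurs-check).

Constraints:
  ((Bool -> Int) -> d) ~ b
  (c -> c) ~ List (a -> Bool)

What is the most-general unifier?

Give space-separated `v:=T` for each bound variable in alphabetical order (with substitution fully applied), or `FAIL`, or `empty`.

step 1: unify ((Bool -> Int) -> d) ~ b  [subst: {-} | 1 pending]
  bind b := ((Bool -> Int) -> d)
step 2: unify (c -> c) ~ List (a -> Bool)  [subst: {b:=((Bool -> Int) -> d)} | 0 pending]
  clash: (c -> c) vs List (a -> Bool)

Answer: FAIL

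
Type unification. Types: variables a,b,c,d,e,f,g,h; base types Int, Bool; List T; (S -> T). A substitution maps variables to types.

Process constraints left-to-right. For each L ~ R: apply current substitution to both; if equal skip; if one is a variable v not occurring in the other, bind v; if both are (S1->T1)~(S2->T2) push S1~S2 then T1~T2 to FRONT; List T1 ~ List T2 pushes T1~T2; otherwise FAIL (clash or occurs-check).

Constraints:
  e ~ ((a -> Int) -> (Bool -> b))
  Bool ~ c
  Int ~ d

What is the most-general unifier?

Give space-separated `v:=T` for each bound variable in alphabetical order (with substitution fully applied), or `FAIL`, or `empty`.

Answer: c:=Bool d:=Int e:=((a -> Int) -> (Bool -> b))

Derivation:
step 1: unify e ~ ((a -> Int) -> (Bool -> b))  [subst: {-} | 2 pending]
  bind e := ((a -> Int) -> (Bool -> b))
step 2: unify Bool ~ c  [subst: {e:=((a -> Int) -> (Bool -> b))} | 1 pending]
  bind c := Bool
step 3: unify Int ~ d  [subst: {e:=((a -> Int) -> (Bool -> b)), c:=Bool} | 0 pending]
  bind d := Int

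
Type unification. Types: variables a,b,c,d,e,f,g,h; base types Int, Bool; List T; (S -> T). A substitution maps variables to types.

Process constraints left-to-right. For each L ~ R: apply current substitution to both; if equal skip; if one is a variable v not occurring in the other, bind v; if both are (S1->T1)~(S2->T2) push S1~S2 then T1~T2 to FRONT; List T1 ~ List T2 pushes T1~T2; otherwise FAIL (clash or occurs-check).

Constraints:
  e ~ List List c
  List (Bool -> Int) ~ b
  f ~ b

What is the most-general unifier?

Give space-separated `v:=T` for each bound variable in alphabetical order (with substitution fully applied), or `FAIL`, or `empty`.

Answer: b:=List (Bool -> Int) e:=List List c f:=List (Bool -> Int)

Derivation:
step 1: unify e ~ List List c  [subst: {-} | 2 pending]
  bind e := List List c
step 2: unify List (Bool -> Int) ~ b  [subst: {e:=List List c} | 1 pending]
  bind b := List (Bool -> Int)
step 3: unify f ~ List (Bool -> Int)  [subst: {e:=List List c, b:=List (Bool -> Int)} | 0 pending]
  bind f := List (Bool -> Int)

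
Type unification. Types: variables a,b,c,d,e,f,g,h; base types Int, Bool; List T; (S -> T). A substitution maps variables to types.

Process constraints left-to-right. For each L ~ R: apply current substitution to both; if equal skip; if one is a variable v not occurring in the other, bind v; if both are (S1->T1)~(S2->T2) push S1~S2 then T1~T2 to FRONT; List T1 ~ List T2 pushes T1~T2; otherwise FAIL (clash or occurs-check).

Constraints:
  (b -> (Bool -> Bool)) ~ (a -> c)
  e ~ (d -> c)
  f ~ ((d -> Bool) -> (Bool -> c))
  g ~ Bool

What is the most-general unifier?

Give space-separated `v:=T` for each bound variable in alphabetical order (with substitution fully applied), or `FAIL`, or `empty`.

Answer: b:=a c:=(Bool -> Bool) e:=(d -> (Bool -> Bool)) f:=((d -> Bool) -> (Bool -> (Bool -> Bool))) g:=Bool

Derivation:
step 1: unify (b -> (Bool -> Bool)) ~ (a -> c)  [subst: {-} | 3 pending]
  -> decompose arrow: push b~a, (Bool -> Bool)~c
step 2: unify b ~ a  [subst: {-} | 4 pending]
  bind b := a
step 3: unify (Bool -> Bool) ~ c  [subst: {b:=a} | 3 pending]
  bind c := (Bool -> Bool)
step 4: unify e ~ (d -> (Bool -> Bool))  [subst: {b:=a, c:=(Bool -> Bool)} | 2 pending]
  bind e := (d -> (Bool -> Bool))
step 5: unify f ~ ((d -> Bool) -> (Bool -> (Bool -> Bool)))  [subst: {b:=a, c:=(Bool -> Bool), e:=(d -> (Bool -> Bool))} | 1 pending]
  bind f := ((d -> Bool) -> (Bool -> (Bool -> Bool)))
step 6: unify g ~ Bool  [subst: {b:=a, c:=(Bool -> Bool), e:=(d -> (Bool -> Bool)), f:=((d -> Bool) -> (Bool -> (Bool -> Bool)))} | 0 pending]
  bind g := Bool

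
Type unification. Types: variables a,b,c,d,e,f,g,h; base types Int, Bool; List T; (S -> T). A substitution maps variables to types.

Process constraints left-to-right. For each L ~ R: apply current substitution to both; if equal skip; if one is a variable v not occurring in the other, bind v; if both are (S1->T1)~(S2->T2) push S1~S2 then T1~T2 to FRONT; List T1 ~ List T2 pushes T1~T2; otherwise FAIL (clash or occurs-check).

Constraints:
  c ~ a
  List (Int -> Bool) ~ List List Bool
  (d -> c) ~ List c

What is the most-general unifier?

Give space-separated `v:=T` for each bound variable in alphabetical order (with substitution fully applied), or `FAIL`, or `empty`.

Answer: FAIL

Derivation:
step 1: unify c ~ a  [subst: {-} | 2 pending]
  bind c := a
step 2: unify List (Int -> Bool) ~ List List Bool  [subst: {c:=a} | 1 pending]
  -> decompose List: push (Int -> Bool)~List Bool
step 3: unify (Int -> Bool) ~ List Bool  [subst: {c:=a} | 1 pending]
  clash: (Int -> Bool) vs List Bool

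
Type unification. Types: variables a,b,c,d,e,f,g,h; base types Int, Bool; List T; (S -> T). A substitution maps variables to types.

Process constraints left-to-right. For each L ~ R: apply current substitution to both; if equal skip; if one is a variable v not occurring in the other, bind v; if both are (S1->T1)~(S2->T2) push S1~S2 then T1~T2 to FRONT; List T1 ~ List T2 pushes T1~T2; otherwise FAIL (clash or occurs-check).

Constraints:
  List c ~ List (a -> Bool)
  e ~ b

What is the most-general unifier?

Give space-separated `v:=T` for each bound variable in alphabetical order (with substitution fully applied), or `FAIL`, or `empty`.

step 1: unify List c ~ List (a -> Bool)  [subst: {-} | 1 pending]
  -> decompose List: push c~(a -> Bool)
step 2: unify c ~ (a -> Bool)  [subst: {-} | 1 pending]
  bind c := (a -> Bool)
step 3: unify e ~ b  [subst: {c:=(a -> Bool)} | 0 pending]
  bind e := b

Answer: c:=(a -> Bool) e:=b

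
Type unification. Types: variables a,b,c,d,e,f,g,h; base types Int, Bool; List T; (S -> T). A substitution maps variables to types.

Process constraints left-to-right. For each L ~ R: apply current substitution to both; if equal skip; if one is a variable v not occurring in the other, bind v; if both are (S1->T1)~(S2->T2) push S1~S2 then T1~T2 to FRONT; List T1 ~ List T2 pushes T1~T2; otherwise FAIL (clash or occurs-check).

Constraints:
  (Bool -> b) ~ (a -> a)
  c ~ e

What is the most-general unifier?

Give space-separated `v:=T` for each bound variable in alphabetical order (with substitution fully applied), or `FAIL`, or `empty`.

step 1: unify (Bool -> b) ~ (a -> a)  [subst: {-} | 1 pending]
  -> decompose arrow: push Bool~a, b~a
step 2: unify Bool ~ a  [subst: {-} | 2 pending]
  bind a := Bool
step 3: unify b ~ Bool  [subst: {a:=Bool} | 1 pending]
  bind b := Bool
step 4: unify c ~ e  [subst: {a:=Bool, b:=Bool} | 0 pending]
  bind c := e

Answer: a:=Bool b:=Bool c:=e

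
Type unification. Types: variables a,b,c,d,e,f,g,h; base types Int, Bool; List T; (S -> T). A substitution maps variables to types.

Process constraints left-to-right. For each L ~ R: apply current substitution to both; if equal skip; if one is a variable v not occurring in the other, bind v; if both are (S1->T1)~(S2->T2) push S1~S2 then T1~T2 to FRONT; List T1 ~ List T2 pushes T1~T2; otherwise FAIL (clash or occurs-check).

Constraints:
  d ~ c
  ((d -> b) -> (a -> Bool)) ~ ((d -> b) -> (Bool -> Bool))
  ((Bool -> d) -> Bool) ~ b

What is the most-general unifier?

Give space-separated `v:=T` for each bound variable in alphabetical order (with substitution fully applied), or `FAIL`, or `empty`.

step 1: unify d ~ c  [subst: {-} | 2 pending]
  bind d := c
step 2: unify ((c -> b) -> (a -> Bool)) ~ ((c -> b) -> (Bool -> Bool))  [subst: {d:=c} | 1 pending]
  -> decompose arrow: push (c -> b)~(c -> b), (a -> Bool)~(Bool -> Bool)
step 3: unify (c -> b) ~ (c -> b)  [subst: {d:=c} | 2 pending]
  -> identical, skip
step 4: unify (a -> Bool) ~ (Bool -> Bool)  [subst: {d:=c} | 1 pending]
  -> decompose arrow: push a~Bool, Bool~Bool
step 5: unify a ~ Bool  [subst: {d:=c} | 2 pending]
  bind a := Bool
step 6: unify Bool ~ Bool  [subst: {d:=c, a:=Bool} | 1 pending]
  -> identical, skip
step 7: unify ((Bool -> c) -> Bool) ~ b  [subst: {d:=c, a:=Bool} | 0 pending]
  bind b := ((Bool -> c) -> Bool)

Answer: a:=Bool b:=((Bool -> c) -> Bool) d:=c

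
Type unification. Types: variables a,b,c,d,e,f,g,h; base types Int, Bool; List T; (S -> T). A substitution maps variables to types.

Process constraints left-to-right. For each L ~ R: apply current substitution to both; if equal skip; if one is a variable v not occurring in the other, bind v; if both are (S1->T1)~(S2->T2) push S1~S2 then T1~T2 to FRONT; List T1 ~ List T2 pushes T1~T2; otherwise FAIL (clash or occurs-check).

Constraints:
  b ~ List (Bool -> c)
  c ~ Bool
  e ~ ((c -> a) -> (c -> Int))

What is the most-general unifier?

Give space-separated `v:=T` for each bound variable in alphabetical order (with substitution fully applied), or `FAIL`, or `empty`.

Answer: b:=List (Bool -> Bool) c:=Bool e:=((Bool -> a) -> (Bool -> Int))

Derivation:
step 1: unify b ~ List (Bool -> c)  [subst: {-} | 2 pending]
  bind b := List (Bool -> c)
step 2: unify c ~ Bool  [subst: {b:=List (Bool -> c)} | 1 pending]
  bind c := Bool
step 3: unify e ~ ((Bool -> a) -> (Bool -> Int))  [subst: {b:=List (Bool -> c), c:=Bool} | 0 pending]
  bind e := ((Bool -> a) -> (Bool -> Int))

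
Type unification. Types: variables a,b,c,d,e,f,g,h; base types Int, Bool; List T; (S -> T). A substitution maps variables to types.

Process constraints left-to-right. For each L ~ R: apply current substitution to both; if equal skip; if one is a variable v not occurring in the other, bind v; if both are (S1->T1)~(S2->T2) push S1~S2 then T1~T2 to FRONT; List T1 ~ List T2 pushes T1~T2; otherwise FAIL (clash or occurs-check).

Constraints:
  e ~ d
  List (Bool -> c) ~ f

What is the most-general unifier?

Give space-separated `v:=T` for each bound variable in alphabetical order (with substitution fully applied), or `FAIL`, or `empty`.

Answer: e:=d f:=List (Bool -> c)

Derivation:
step 1: unify e ~ d  [subst: {-} | 1 pending]
  bind e := d
step 2: unify List (Bool -> c) ~ f  [subst: {e:=d} | 0 pending]
  bind f := List (Bool -> c)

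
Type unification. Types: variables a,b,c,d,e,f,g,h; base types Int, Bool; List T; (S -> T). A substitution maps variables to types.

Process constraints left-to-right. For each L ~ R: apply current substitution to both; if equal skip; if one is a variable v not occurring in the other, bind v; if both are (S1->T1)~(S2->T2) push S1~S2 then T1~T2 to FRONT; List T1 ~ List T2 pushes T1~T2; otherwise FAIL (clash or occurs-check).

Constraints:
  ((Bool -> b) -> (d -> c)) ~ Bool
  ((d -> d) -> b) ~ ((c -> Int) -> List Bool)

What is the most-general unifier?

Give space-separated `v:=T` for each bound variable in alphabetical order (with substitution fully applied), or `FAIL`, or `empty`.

step 1: unify ((Bool -> b) -> (d -> c)) ~ Bool  [subst: {-} | 1 pending]
  clash: ((Bool -> b) -> (d -> c)) vs Bool

Answer: FAIL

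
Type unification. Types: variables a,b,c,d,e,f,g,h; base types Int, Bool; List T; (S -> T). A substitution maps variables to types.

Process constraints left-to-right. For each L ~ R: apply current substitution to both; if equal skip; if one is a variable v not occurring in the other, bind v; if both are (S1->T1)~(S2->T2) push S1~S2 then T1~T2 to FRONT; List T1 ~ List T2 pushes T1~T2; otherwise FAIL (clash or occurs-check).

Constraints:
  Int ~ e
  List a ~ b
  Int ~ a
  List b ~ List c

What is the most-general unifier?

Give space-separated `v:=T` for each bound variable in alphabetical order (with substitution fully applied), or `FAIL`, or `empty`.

Answer: a:=Int b:=List Int c:=List Int e:=Int

Derivation:
step 1: unify Int ~ e  [subst: {-} | 3 pending]
  bind e := Int
step 2: unify List a ~ b  [subst: {e:=Int} | 2 pending]
  bind b := List a
step 3: unify Int ~ a  [subst: {e:=Int, b:=List a} | 1 pending]
  bind a := Int
step 4: unify List List Int ~ List c  [subst: {e:=Int, b:=List a, a:=Int} | 0 pending]
  -> decompose List: push List Int~c
step 5: unify List Int ~ c  [subst: {e:=Int, b:=List a, a:=Int} | 0 pending]
  bind c := List Int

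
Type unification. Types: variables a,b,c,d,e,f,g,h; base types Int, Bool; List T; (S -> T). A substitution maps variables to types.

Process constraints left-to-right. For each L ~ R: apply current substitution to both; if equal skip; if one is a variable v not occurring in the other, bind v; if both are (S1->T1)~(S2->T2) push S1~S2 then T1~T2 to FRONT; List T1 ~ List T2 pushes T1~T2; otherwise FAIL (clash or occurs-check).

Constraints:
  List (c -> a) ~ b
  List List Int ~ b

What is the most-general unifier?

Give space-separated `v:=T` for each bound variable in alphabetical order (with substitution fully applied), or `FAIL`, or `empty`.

Answer: FAIL

Derivation:
step 1: unify List (c -> a) ~ b  [subst: {-} | 1 pending]
  bind b := List (c -> a)
step 2: unify List List Int ~ List (c -> a)  [subst: {b:=List (c -> a)} | 0 pending]
  -> decompose List: push List Int~(c -> a)
step 3: unify List Int ~ (c -> a)  [subst: {b:=List (c -> a)} | 0 pending]
  clash: List Int vs (c -> a)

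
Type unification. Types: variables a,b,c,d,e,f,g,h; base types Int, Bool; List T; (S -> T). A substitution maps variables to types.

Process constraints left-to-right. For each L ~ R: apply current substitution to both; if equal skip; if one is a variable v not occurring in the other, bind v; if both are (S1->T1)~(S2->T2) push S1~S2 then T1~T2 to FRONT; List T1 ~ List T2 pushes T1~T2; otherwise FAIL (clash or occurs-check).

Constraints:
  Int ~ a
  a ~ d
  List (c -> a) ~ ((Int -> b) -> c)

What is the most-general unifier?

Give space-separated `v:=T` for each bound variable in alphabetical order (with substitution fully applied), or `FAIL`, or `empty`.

step 1: unify Int ~ a  [subst: {-} | 2 pending]
  bind a := Int
step 2: unify Int ~ d  [subst: {a:=Int} | 1 pending]
  bind d := Int
step 3: unify List (c -> Int) ~ ((Int -> b) -> c)  [subst: {a:=Int, d:=Int} | 0 pending]
  clash: List (c -> Int) vs ((Int -> b) -> c)

Answer: FAIL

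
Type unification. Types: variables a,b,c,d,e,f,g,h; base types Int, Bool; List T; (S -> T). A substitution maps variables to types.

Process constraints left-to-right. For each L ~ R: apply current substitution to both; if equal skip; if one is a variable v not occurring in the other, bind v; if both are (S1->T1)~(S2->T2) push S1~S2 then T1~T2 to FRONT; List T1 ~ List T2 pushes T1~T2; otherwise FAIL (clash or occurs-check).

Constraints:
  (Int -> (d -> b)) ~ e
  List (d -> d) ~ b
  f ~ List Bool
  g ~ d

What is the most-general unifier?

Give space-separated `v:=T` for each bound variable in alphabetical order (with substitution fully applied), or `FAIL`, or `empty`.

Answer: b:=List (d -> d) e:=(Int -> (d -> List (d -> d))) f:=List Bool g:=d

Derivation:
step 1: unify (Int -> (d -> b)) ~ e  [subst: {-} | 3 pending]
  bind e := (Int -> (d -> b))
step 2: unify List (d -> d) ~ b  [subst: {e:=(Int -> (d -> b))} | 2 pending]
  bind b := List (d -> d)
step 3: unify f ~ List Bool  [subst: {e:=(Int -> (d -> b)), b:=List (d -> d)} | 1 pending]
  bind f := List Bool
step 4: unify g ~ d  [subst: {e:=(Int -> (d -> b)), b:=List (d -> d), f:=List Bool} | 0 pending]
  bind g := d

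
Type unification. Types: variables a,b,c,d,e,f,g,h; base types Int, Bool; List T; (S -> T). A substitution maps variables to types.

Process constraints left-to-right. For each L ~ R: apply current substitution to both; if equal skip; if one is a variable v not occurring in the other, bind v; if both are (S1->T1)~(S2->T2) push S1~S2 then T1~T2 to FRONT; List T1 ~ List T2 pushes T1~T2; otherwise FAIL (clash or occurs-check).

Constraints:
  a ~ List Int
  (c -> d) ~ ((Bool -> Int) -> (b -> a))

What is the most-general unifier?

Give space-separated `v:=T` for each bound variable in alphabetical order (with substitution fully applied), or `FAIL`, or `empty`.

step 1: unify a ~ List Int  [subst: {-} | 1 pending]
  bind a := List Int
step 2: unify (c -> d) ~ ((Bool -> Int) -> (b -> List Int))  [subst: {a:=List Int} | 0 pending]
  -> decompose arrow: push c~(Bool -> Int), d~(b -> List Int)
step 3: unify c ~ (Bool -> Int)  [subst: {a:=List Int} | 1 pending]
  bind c := (Bool -> Int)
step 4: unify d ~ (b -> List Int)  [subst: {a:=List Int, c:=(Bool -> Int)} | 0 pending]
  bind d := (b -> List Int)

Answer: a:=List Int c:=(Bool -> Int) d:=(b -> List Int)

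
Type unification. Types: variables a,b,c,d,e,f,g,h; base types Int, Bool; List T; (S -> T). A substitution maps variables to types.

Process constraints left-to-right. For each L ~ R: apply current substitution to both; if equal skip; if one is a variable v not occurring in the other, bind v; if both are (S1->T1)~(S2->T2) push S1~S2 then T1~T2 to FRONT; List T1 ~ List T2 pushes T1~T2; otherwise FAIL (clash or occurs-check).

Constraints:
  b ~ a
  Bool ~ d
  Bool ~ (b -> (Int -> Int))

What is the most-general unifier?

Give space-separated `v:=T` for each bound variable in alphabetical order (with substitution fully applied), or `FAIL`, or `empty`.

Answer: FAIL

Derivation:
step 1: unify b ~ a  [subst: {-} | 2 pending]
  bind b := a
step 2: unify Bool ~ d  [subst: {b:=a} | 1 pending]
  bind d := Bool
step 3: unify Bool ~ (a -> (Int -> Int))  [subst: {b:=a, d:=Bool} | 0 pending]
  clash: Bool vs (a -> (Int -> Int))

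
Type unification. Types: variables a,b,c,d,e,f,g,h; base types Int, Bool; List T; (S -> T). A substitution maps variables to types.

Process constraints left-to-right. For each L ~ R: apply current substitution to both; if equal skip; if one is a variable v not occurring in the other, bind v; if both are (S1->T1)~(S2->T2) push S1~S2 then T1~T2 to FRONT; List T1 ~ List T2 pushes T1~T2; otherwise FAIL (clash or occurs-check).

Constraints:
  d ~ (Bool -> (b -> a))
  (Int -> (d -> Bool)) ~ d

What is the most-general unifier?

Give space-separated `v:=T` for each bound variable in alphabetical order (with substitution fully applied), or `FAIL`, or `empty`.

step 1: unify d ~ (Bool -> (b -> a))  [subst: {-} | 1 pending]
  bind d := (Bool -> (b -> a))
step 2: unify (Int -> ((Bool -> (b -> a)) -> Bool)) ~ (Bool -> (b -> a))  [subst: {d:=(Bool -> (b -> a))} | 0 pending]
  -> decompose arrow: push Int~Bool, ((Bool -> (b -> a)) -> Bool)~(b -> a)
step 3: unify Int ~ Bool  [subst: {d:=(Bool -> (b -> a))} | 1 pending]
  clash: Int vs Bool

Answer: FAIL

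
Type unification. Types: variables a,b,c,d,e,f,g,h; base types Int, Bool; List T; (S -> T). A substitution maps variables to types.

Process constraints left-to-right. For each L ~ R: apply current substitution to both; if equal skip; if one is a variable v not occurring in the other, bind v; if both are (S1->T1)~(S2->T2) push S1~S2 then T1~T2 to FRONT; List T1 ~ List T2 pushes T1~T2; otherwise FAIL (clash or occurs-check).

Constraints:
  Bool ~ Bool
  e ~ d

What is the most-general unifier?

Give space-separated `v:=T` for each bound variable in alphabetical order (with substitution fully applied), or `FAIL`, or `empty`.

Answer: e:=d

Derivation:
step 1: unify Bool ~ Bool  [subst: {-} | 1 pending]
  -> identical, skip
step 2: unify e ~ d  [subst: {-} | 0 pending]
  bind e := d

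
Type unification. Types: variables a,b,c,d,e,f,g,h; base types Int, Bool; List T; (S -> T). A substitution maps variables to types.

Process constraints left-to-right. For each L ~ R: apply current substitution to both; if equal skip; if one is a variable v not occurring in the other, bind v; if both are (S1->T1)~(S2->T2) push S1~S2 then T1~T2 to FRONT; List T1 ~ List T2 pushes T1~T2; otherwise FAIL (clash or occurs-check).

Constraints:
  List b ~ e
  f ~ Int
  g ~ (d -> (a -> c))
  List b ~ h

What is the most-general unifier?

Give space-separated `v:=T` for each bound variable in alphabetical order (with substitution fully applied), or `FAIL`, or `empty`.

Answer: e:=List b f:=Int g:=(d -> (a -> c)) h:=List b

Derivation:
step 1: unify List b ~ e  [subst: {-} | 3 pending]
  bind e := List b
step 2: unify f ~ Int  [subst: {e:=List b} | 2 pending]
  bind f := Int
step 3: unify g ~ (d -> (a -> c))  [subst: {e:=List b, f:=Int} | 1 pending]
  bind g := (d -> (a -> c))
step 4: unify List b ~ h  [subst: {e:=List b, f:=Int, g:=(d -> (a -> c))} | 0 pending]
  bind h := List b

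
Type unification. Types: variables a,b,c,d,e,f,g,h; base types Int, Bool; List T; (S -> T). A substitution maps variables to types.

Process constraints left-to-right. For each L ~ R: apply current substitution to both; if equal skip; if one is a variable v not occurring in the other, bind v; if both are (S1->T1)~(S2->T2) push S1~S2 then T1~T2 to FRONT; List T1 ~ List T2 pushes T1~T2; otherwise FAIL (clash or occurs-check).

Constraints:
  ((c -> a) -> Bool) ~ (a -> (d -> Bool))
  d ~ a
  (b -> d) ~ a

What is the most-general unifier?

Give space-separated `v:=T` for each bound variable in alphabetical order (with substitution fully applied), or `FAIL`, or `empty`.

Answer: FAIL

Derivation:
step 1: unify ((c -> a) -> Bool) ~ (a -> (d -> Bool))  [subst: {-} | 2 pending]
  -> decompose arrow: push (c -> a)~a, Bool~(d -> Bool)
step 2: unify (c -> a) ~ a  [subst: {-} | 3 pending]
  occurs-check fail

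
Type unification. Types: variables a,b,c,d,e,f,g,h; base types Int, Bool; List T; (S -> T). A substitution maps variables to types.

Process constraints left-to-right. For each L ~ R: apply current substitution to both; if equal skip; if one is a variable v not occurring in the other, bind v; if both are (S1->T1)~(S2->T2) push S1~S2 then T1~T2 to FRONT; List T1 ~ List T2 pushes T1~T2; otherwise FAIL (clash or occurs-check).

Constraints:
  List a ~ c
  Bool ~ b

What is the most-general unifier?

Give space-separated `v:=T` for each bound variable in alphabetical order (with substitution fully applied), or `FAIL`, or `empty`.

step 1: unify List a ~ c  [subst: {-} | 1 pending]
  bind c := List a
step 2: unify Bool ~ b  [subst: {c:=List a} | 0 pending]
  bind b := Bool

Answer: b:=Bool c:=List a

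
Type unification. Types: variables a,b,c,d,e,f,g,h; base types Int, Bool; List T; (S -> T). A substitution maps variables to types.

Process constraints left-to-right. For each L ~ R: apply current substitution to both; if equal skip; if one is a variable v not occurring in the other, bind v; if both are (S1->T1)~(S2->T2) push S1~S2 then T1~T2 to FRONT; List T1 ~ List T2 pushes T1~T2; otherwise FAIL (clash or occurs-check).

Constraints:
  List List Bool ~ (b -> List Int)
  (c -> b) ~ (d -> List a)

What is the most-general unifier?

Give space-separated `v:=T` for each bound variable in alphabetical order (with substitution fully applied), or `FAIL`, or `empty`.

Answer: FAIL

Derivation:
step 1: unify List List Bool ~ (b -> List Int)  [subst: {-} | 1 pending]
  clash: List List Bool vs (b -> List Int)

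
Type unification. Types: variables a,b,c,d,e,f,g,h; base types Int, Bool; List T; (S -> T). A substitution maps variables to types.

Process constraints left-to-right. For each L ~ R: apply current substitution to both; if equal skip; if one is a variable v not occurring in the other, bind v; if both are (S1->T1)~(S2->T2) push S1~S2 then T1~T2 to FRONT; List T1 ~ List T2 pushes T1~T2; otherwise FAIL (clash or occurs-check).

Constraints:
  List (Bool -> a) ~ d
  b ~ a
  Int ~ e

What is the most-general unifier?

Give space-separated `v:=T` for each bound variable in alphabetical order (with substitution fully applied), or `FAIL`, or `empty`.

Answer: b:=a d:=List (Bool -> a) e:=Int

Derivation:
step 1: unify List (Bool -> a) ~ d  [subst: {-} | 2 pending]
  bind d := List (Bool -> a)
step 2: unify b ~ a  [subst: {d:=List (Bool -> a)} | 1 pending]
  bind b := a
step 3: unify Int ~ e  [subst: {d:=List (Bool -> a), b:=a} | 0 pending]
  bind e := Int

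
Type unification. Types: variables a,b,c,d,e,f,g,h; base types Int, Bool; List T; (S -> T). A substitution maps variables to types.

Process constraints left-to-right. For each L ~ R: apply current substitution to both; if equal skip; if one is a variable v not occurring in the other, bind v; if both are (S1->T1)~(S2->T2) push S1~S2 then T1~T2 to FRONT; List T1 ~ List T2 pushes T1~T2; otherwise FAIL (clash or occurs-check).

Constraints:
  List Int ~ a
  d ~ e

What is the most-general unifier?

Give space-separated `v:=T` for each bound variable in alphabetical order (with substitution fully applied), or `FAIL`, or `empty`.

Answer: a:=List Int d:=e

Derivation:
step 1: unify List Int ~ a  [subst: {-} | 1 pending]
  bind a := List Int
step 2: unify d ~ e  [subst: {a:=List Int} | 0 pending]
  bind d := e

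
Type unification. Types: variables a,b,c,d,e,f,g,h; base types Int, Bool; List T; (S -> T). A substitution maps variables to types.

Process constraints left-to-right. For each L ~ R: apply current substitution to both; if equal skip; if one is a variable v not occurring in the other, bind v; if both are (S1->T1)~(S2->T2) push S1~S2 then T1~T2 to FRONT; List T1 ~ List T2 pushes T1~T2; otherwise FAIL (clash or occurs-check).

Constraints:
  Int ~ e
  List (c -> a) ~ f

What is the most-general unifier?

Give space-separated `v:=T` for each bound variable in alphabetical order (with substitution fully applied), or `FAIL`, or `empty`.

step 1: unify Int ~ e  [subst: {-} | 1 pending]
  bind e := Int
step 2: unify List (c -> a) ~ f  [subst: {e:=Int} | 0 pending]
  bind f := List (c -> a)

Answer: e:=Int f:=List (c -> a)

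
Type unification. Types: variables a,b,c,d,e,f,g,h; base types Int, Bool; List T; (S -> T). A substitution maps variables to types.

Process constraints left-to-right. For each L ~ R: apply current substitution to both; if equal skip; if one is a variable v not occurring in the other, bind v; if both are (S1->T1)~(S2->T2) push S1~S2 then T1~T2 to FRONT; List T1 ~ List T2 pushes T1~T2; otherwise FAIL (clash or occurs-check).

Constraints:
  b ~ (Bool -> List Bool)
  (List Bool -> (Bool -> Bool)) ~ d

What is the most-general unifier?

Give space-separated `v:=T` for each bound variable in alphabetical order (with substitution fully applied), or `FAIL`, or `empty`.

Answer: b:=(Bool -> List Bool) d:=(List Bool -> (Bool -> Bool))

Derivation:
step 1: unify b ~ (Bool -> List Bool)  [subst: {-} | 1 pending]
  bind b := (Bool -> List Bool)
step 2: unify (List Bool -> (Bool -> Bool)) ~ d  [subst: {b:=(Bool -> List Bool)} | 0 pending]
  bind d := (List Bool -> (Bool -> Bool))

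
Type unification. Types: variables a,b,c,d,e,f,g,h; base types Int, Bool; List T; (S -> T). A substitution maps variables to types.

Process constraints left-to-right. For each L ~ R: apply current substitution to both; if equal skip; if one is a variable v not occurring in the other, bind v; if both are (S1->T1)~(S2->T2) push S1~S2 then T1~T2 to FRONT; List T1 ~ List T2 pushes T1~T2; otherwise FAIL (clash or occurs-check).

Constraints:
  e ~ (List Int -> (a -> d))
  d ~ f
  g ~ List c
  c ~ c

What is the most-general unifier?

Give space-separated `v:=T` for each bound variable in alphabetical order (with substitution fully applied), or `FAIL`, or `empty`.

step 1: unify e ~ (List Int -> (a -> d))  [subst: {-} | 3 pending]
  bind e := (List Int -> (a -> d))
step 2: unify d ~ f  [subst: {e:=(List Int -> (a -> d))} | 2 pending]
  bind d := f
step 3: unify g ~ List c  [subst: {e:=(List Int -> (a -> d)), d:=f} | 1 pending]
  bind g := List c
step 4: unify c ~ c  [subst: {e:=(List Int -> (a -> d)), d:=f, g:=List c} | 0 pending]
  -> identical, skip

Answer: d:=f e:=(List Int -> (a -> f)) g:=List c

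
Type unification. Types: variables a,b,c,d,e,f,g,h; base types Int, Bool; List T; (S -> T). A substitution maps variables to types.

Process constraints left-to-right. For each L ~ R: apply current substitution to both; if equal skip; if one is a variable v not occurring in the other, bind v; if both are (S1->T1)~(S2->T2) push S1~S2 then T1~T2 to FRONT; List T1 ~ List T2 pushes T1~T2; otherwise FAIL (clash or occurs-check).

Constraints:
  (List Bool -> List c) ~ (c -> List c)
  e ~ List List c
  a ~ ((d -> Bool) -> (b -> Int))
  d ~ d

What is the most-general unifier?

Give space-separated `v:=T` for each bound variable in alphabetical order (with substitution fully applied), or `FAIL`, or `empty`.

step 1: unify (List Bool -> List c) ~ (c -> List c)  [subst: {-} | 3 pending]
  -> decompose arrow: push List Bool~c, List c~List c
step 2: unify List Bool ~ c  [subst: {-} | 4 pending]
  bind c := List Bool
step 3: unify List List Bool ~ List List Bool  [subst: {c:=List Bool} | 3 pending]
  -> identical, skip
step 4: unify e ~ List List List Bool  [subst: {c:=List Bool} | 2 pending]
  bind e := List List List Bool
step 5: unify a ~ ((d -> Bool) -> (b -> Int))  [subst: {c:=List Bool, e:=List List List Bool} | 1 pending]
  bind a := ((d -> Bool) -> (b -> Int))
step 6: unify d ~ d  [subst: {c:=List Bool, e:=List List List Bool, a:=((d -> Bool) -> (b -> Int))} | 0 pending]
  -> identical, skip

Answer: a:=((d -> Bool) -> (b -> Int)) c:=List Bool e:=List List List Bool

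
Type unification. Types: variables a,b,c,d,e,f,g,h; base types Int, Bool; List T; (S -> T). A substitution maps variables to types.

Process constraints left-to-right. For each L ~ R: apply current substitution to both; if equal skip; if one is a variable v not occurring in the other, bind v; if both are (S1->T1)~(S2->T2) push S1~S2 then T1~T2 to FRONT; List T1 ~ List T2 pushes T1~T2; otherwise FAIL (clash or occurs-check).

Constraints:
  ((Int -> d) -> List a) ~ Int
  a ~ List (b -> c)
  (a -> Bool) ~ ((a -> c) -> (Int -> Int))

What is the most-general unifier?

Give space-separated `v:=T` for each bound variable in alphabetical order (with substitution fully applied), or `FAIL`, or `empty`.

Answer: FAIL

Derivation:
step 1: unify ((Int -> d) -> List a) ~ Int  [subst: {-} | 2 pending]
  clash: ((Int -> d) -> List a) vs Int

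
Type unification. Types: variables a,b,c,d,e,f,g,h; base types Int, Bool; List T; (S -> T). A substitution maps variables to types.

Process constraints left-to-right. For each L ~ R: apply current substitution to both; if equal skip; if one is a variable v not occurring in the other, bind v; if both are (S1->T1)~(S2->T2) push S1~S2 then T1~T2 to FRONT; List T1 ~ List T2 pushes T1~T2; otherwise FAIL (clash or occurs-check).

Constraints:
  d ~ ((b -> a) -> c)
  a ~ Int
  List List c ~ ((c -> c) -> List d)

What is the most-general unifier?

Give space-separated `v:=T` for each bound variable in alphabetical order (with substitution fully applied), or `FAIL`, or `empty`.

step 1: unify d ~ ((b -> a) -> c)  [subst: {-} | 2 pending]
  bind d := ((b -> a) -> c)
step 2: unify a ~ Int  [subst: {d:=((b -> a) -> c)} | 1 pending]
  bind a := Int
step 3: unify List List c ~ ((c -> c) -> List ((b -> Int) -> c))  [subst: {d:=((b -> a) -> c), a:=Int} | 0 pending]
  clash: List List c vs ((c -> c) -> List ((b -> Int) -> c))

Answer: FAIL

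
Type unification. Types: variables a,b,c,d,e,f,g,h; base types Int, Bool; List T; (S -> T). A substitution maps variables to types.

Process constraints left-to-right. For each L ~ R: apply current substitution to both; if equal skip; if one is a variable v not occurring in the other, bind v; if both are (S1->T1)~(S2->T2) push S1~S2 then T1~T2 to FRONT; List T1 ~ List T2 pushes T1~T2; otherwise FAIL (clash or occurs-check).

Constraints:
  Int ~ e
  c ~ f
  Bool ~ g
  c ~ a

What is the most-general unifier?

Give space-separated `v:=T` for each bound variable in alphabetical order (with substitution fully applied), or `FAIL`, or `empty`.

Answer: c:=a e:=Int f:=a g:=Bool

Derivation:
step 1: unify Int ~ e  [subst: {-} | 3 pending]
  bind e := Int
step 2: unify c ~ f  [subst: {e:=Int} | 2 pending]
  bind c := f
step 3: unify Bool ~ g  [subst: {e:=Int, c:=f} | 1 pending]
  bind g := Bool
step 4: unify f ~ a  [subst: {e:=Int, c:=f, g:=Bool} | 0 pending]
  bind f := a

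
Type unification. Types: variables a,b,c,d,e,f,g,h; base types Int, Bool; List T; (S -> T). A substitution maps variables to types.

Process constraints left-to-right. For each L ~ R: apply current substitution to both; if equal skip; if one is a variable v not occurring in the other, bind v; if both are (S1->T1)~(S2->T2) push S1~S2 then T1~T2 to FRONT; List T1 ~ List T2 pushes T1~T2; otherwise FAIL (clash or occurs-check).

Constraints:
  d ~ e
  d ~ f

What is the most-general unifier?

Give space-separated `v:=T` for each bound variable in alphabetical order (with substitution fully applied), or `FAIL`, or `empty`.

step 1: unify d ~ e  [subst: {-} | 1 pending]
  bind d := e
step 2: unify e ~ f  [subst: {d:=e} | 0 pending]
  bind e := f

Answer: d:=f e:=f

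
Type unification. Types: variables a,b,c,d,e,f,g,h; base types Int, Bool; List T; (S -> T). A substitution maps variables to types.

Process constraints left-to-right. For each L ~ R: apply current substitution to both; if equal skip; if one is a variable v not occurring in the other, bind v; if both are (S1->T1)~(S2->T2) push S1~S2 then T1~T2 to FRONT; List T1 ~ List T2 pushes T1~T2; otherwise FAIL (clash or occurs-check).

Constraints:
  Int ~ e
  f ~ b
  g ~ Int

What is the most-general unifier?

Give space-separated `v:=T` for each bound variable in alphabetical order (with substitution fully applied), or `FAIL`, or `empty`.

Answer: e:=Int f:=b g:=Int

Derivation:
step 1: unify Int ~ e  [subst: {-} | 2 pending]
  bind e := Int
step 2: unify f ~ b  [subst: {e:=Int} | 1 pending]
  bind f := b
step 3: unify g ~ Int  [subst: {e:=Int, f:=b} | 0 pending]
  bind g := Int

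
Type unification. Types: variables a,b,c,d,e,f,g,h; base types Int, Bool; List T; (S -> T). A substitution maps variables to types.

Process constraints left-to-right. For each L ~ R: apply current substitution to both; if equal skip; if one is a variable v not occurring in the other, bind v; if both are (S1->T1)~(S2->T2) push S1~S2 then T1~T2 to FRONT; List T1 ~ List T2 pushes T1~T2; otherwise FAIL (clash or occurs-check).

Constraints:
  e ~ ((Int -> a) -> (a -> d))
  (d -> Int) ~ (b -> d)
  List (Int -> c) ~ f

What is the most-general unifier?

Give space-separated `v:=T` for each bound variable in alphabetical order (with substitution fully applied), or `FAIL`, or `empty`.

step 1: unify e ~ ((Int -> a) -> (a -> d))  [subst: {-} | 2 pending]
  bind e := ((Int -> a) -> (a -> d))
step 2: unify (d -> Int) ~ (b -> d)  [subst: {e:=((Int -> a) -> (a -> d))} | 1 pending]
  -> decompose arrow: push d~b, Int~d
step 3: unify d ~ b  [subst: {e:=((Int -> a) -> (a -> d))} | 2 pending]
  bind d := b
step 4: unify Int ~ b  [subst: {e:=((Int -> a) -> (a -> d)), d:=b} | 1 pending]
  bind b := Int
step 5: unify List (Int -> c) ~ f  [subst: {e:=((Int -> a) -> (a -> d)), d:=b, b:=Int} | 0 pending]
  bind f := List (Int -> c)

Answer: b:=Int d:=Int e:=((Int -> a) -> (a -> Int)) f:=List (Int -> c)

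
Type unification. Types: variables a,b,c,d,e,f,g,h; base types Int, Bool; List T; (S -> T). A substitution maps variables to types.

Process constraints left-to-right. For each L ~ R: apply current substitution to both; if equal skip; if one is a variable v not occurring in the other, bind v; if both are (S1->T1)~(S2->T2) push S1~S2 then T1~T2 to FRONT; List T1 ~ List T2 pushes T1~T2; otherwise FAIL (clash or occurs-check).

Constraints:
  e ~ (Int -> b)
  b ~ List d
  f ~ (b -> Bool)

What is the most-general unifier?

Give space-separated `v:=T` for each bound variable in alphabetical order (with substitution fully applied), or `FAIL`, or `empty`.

Answer: b:=List d e:=(Int -> List d) f:=(List d -> Bool)

Derivation:
step 1: unify e ~ (Int -> b)  [subst: {-} | 2 pending]
  bind e := (Int -> b)
step 2: unify b ~ List d  [subst: {e:=(Int -> b)} | 1 pending]
  bind b := List d
step 3: unify f ~ (List d -> Bool)  [subst: {e:=(Int -> b), b:=List d} | 0 pending]
  bind f := (List d -> Bool)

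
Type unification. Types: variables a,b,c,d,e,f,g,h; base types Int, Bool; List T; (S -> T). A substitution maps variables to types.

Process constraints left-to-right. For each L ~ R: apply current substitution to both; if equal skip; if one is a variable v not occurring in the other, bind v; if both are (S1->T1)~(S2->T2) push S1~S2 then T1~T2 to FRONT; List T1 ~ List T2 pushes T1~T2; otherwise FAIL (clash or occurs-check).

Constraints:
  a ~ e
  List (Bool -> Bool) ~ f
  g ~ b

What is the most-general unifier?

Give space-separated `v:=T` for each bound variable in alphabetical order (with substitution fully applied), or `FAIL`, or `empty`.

step 1: unify a ~ e  [subst: {-} | 2 pending]
  bind a := e
step 2: unify List (Bool -> Bool) ~ f  [subst: {a:=e} | 1 pending]
  bind f := List (Bool -> Bool)
step 3: unify g ~ b  [subst: {a:=e, f:=List (Bool -> Bool)} | 0 pending]
  bind g := b

Answer: a:=e f:=List (Bool -> Bool) g:=b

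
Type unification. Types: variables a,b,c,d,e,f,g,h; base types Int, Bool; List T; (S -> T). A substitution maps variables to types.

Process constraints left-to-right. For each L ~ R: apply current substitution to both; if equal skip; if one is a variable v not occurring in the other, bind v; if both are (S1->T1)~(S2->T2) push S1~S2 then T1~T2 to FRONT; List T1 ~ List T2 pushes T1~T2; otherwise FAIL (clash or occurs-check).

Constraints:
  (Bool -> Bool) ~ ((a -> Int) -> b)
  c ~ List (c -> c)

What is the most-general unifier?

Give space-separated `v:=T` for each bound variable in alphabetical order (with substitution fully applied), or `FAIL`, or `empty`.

Answer: FAIL

Derivation:
step 1: unify (Bool -> Bool) ~ ((a -> Int) -> b)  [subst: {-} | 1 pending]
  -> decompose arrow: push Bool~(a -> Int), Bool~b
step 2: unify Bool ~ (a -> Int)  [subst: {-} | 2 pending]
  clash: Bool vs (a -> Int)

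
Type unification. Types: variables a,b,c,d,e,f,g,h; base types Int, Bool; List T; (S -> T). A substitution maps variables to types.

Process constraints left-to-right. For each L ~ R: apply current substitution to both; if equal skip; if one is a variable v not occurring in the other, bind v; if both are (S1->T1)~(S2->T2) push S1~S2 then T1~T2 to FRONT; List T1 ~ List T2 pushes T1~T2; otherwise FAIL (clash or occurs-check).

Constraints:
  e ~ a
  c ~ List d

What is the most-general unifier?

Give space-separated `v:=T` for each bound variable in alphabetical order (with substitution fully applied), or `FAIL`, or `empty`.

step 1: unify e ~ a  [subst: {-} | 1 pending]
  bind e := a
step 2: unify c ~ List d  [subst: {e:=a} | 0 pending]
  bind c := List d

Answer: c:=List d e:=a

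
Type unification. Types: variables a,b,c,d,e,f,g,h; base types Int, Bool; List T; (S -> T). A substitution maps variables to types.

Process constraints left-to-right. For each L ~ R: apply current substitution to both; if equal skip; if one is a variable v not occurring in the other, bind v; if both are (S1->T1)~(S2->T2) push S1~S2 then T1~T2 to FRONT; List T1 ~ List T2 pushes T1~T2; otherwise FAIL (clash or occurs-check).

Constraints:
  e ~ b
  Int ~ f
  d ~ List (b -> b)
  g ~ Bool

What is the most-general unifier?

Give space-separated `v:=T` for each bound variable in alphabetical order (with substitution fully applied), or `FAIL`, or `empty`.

Answer: d:=List (b -> b) e:=b f:=Int g:=Bool

Derivation:
step 1: unify e ~ b  [subst: {-} | 3 pending]
  bind e := b
step 2: unify Int ~ f  [subst: {e:=b} | 2 pending]
  bind f := Int
step 3: unify d ~ List (b -> b)  [subst: {e:=b, f:=Int} | 1 pending]
  bind d := List (b -> b)
step 4: unify g ~ Bool  [subst: {e:=b, f:=Int, d:=List (b -> b)} | 0 pending]
  bind g := Bool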